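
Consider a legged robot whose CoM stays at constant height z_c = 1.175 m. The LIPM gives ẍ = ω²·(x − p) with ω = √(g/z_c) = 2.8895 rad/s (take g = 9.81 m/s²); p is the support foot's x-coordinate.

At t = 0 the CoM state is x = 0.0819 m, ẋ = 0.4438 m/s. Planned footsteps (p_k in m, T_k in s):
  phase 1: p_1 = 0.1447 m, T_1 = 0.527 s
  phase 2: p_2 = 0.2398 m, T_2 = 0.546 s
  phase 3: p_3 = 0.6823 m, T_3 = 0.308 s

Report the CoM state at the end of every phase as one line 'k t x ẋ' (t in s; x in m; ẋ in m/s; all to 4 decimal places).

1 0.5270 0.3292 0.6696
2 1.0730 1.0029 2.2899
3 1.3810 1.9406 4.1959

phase 1: p=0.1447, T=0.527, ωT=1.522767, cosh=2.401500, sinh=2.183392; start (x,ẋ)=(0.081900, 0.443800) → end (x,ẋ)=(0.329234, 0.669586)
phase 2: p=0.2398, T=0.546, ωT=1.577667, cosh=2.525049, sinh=2.318593; start (x,ẋ)=(0.329234, 0.669586) → end (x,ẋ)=(1.002915, 2.289909)
phase 3: p=0.6823, T=0.308, ωT=0.889966, cosh=1.422858, sinh=1.012189; start (x,ẋ)=(1.002915, 2.289909) → end (x,ẋ)=(1.940643, 4.195926)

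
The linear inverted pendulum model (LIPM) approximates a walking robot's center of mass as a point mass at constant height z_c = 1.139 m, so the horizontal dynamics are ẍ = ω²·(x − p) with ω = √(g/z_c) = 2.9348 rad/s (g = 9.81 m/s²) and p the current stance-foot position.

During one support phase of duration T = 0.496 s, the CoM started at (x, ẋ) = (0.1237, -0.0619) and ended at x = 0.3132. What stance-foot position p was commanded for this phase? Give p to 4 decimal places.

p = -0.0606

ωT = 2.9348·0.496 = 1.455661; cosh(ωT) = 2.260281, sinh(ωT) = 2.027035
x(T) = p + (x₀−p)·cosh(ωT) + (ẋ₀/ω)·sinh(ωT) ⇒ p·(1 − cosh) = x(T) − x₀·cosh − (ẋ₀/ω)·sinh
numerator   = 0.3132 − (0.1237)·2.260281 − (-0.0619/2.9348)·2.027035 = 0.076357
denominator = 1 − 2.260281 = -1.260281
p = 0.076357 / -1.260281 = -0.0606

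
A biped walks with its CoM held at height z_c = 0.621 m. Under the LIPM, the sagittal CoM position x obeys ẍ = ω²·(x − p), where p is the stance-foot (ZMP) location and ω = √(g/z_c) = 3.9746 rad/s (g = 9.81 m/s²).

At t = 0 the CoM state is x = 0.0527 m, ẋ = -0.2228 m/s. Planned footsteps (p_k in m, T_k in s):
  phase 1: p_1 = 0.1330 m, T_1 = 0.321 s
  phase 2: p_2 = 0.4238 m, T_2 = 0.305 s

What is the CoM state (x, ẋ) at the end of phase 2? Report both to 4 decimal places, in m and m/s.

x = -0.9299, ẋ = -5.0286

phase 1: p=0.1330, T=0.321, ωT=1.275847, cosh=1.930463, sinh=1.651269; start (x,ẋ)=(0.052700, -0.222800) → end (x,ẋ)=(-0.114580, -0.957127)
phase 2: p=0.4238, T=0.305, ωT=1.212253, cosh=1.829287, sinh=1.531761; start (x,ẋ)=(-0.114580, -0.957127) → end (x,ẋ)=(-0.929916, -5.028590)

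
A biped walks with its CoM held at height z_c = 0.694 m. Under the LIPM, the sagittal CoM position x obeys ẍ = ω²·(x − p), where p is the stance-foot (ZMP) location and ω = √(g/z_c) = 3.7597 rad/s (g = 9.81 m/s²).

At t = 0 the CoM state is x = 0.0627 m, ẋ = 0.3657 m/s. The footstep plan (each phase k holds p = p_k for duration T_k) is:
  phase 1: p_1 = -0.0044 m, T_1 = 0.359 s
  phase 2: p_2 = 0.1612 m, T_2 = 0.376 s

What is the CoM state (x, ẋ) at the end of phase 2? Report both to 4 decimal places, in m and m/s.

phase 1: p=-0.0044, T=0.359, ωT=1.349732, cosh=2.057851, sinh=1.798542; start (x,ẋ)=(0.062700, 0.365700) → end (x,ẋ)=(0.308623, 1.206285)
phase 2: p=0.1612, T=0.376, ωT=1.413647, cosh=2.177088, sinh=1.933833; start (x,ẋ)=(0.308623, 1.206285) → end (x,ẋ)=(1.102616, 3.698048)

x = 1.1026, ẋ = 3.6980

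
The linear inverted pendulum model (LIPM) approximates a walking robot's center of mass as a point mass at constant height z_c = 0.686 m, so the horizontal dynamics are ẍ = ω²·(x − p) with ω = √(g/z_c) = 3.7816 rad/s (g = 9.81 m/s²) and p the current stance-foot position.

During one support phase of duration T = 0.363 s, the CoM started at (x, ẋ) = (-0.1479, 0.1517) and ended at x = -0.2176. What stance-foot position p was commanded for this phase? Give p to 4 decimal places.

ωT = 3.7816·0.363 = 1.372721; cosh(ωT) = 2.099745, sinh(ωT) = 1.846328
x(T) = p + (x₀−p)·cosh(ωT) + (ẋ₀/ω)·sinh(ωT) ⇒ p·(1 − cosh) = x(T) − x₀·cosh − (ẋ₀/ω)·sinh
numerator   = -0.2176 − (-0.1479)·2.099745 − (0.1517/3.7816)·1.846328 = 0.018886
denominator = 1 − 2.099745 = -1.099745
p = 0.018886 / -1.099745 = -0.0172

p = -0.0172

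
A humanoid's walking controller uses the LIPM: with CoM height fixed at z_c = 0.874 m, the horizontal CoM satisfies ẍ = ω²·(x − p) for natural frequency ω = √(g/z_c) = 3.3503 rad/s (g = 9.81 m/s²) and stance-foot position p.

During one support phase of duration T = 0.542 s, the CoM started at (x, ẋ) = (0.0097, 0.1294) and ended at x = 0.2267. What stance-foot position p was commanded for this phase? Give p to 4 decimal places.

p = -0.0374

ωT = 3.3503·0.542 = 1.815863; cosh(ωT) = 3.154537, sinh(ωT) = 2.991839
x(T) = p + (x₀−p)·cosh(ωT) + (ẋ₀/ω)·sinh(ωT) ⇒ p·(1 − cosh) = x(T) − x₀·cosh − (ẋ₀/ω)·sinh
numerator   = 0.2267 − (0.0097)·3.154537 − (0.1294/3.3503)·2.991839 = 0.080546
denominator = 1 − 3.154537 = -2.154537
p = 0.080546 / -2.154537 = -0.0374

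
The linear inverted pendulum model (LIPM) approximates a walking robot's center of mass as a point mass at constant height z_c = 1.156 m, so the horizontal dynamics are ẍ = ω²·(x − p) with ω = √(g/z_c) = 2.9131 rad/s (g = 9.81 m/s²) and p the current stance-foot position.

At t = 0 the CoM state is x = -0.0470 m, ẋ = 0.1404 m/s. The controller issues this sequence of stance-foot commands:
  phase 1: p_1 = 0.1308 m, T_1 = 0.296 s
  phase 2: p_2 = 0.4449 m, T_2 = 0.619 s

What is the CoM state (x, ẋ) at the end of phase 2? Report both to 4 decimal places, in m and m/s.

phase 1: p=0.1308, T=0.296, ωT=0.862278, cosh=1.395374, sinh=0.973175; start (x,ẋ)=(-0.047000, 0.140400) → end (x,ẋ)=(-0.070394, -0.308145)
phase 2: p=0.4449, T=0.619, ωT=1.803209, cosh=3.116930, sinh=2.952161; start (x,ẋ)=(-0.070394, -0.308145) → end (x,ẋ)=(-1.473513, -5.391966)

x = -1.4735, ẋ = -5.3920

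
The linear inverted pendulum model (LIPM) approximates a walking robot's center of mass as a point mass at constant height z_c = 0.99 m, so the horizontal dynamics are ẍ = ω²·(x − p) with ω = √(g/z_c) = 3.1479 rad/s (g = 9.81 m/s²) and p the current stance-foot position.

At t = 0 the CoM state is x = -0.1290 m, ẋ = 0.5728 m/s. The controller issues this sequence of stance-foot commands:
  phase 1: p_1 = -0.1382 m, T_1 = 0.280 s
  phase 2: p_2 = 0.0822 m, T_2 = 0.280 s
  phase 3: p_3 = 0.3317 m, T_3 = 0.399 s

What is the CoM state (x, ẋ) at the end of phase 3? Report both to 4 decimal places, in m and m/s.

phase 1: p=-0.1382, T=0.280, ωT=0.881412, cosh=1.414252, sinh=1.000054; start (x,ẋ)=(-0.129000, 0.572800) → end (x,ẋ)=(0.056784, 0.839046)
phase 2: p=0.0822, T=0.280, ωT=0.881412, cosh=1.414252, sinh=1.000054; start (x,ẋ)=(0.056784, 0.839046) → end (x,ẋ)=(0.312811, 1.106609)
phase 3: p=0.3317, T=0.399, ωT=1.256012, cosh=1.898089, sinh=1.613301; start (x,ẋ)=(0.312811, 1.106609) → end (x,ẋ)=(0.862985, 2.004514)

x = 0.8630, ẋ = 2.0045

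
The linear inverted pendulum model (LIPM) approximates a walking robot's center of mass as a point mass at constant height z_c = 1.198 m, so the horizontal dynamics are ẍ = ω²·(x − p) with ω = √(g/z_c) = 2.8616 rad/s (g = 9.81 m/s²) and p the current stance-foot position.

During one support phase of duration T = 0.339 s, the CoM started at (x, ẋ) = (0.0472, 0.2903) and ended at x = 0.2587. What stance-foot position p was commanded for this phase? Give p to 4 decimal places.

ωT = 2.8616·0.339 = 0.970082; cosh(ωT) = 1.508607, sinh(ωT) = 1.129555
x(T) = p + (x₀−p)·cosh(ωT) + (ẋ₀/ω)·sinh(ωT) ⇒ p·(1 − cosh) = x(T) − x₀·cosh − (ẋ₀/ω)·sinh
numerator   = 0.2587 − (0.0472)·1.508607 − (0.2903/2.8616)·1.129555 = 0.072904
denominator = 1 − 1.508607 = -0.508607
p = 0.072904 / -0.508607 = -0.1433

p = -0.1433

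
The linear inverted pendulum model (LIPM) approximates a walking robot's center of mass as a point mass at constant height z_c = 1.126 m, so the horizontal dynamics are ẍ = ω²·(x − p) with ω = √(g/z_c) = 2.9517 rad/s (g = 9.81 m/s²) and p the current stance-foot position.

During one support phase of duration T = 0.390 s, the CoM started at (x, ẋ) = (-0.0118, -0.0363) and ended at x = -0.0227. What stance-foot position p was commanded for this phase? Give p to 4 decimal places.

ωT = 2.9517·0.390 = 1.151163; cosh(ωT) = 1.739068, sinh(ωT) = 1.422800
x(T) = p + (x₀−p)·cosh(ωT) + (ẋ₀/ω)·sinh(ωT) ⇒ p·(1 − cosh) = x(T) − x₀·cosh − (ẋ₀/ω)·sinh
numerator   = -0.0227 − (-0.0118)·1.739068 − (-0.0363/2.9517)·1.422800 = 0.015319
denominator = 1 − 1.739068 = -0.739068
p = 0.015319 / -0.739068 = -0.0207

p = -0.0207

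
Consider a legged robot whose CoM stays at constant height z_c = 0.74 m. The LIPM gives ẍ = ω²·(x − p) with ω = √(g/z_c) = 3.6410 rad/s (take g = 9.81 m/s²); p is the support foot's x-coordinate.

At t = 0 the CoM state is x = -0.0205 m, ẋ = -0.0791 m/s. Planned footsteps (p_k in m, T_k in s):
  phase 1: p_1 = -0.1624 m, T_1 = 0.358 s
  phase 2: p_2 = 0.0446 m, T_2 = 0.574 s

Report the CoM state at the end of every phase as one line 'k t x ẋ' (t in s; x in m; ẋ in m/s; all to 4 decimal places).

phase 1: p=-0.1624, T=0.358, ωT=1.303478, cosh=1.976833, sinh=1.705248; start (x,ẋ)=(-0.020500, -0.079100) → end (x,ẋ)=(0.081066, 0.724662)
phase 2: p=0.0446, T=0.574, ωT=2.089934, cosh=4.104038, sinh=3.980343; start (x,ẋ)=(0.081066, 0.724662) → end (x,ẋ)=(0.986461, 3.502529)

1 0.3580 0.0811 0.7247
2 0.9320 0.9865 3.5025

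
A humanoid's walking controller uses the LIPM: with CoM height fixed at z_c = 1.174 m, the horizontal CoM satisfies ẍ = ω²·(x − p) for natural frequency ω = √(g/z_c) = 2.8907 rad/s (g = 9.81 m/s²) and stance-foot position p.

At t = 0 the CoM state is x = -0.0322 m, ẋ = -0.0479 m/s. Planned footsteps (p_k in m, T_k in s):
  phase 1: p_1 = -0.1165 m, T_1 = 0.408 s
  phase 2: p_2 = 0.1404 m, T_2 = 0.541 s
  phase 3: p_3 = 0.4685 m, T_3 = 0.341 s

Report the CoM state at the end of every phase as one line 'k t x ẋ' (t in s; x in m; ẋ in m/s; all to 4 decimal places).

phase 1: p=-0.1165, T=0.408, ωT=1.179406, cosh=1.779951, sinh=1.472489; start (x,ẋ)=(-0.032200, -0.047900) → end (x,ẋ)=(0.009150, 0.273565)
phase 2: p=0.1404, T=0.541, ωT=1.563869, cosh=2.493296, sinh=2.283971; start (x,ẋ)=(0.009150, 0.273565) → end (x,ẋ)=(0.029302, -0.184468)
phase 3: p=0.4685, T=0.341, ωT=0.985729, cosh=1.526466, sinh=1.153298; start (x,ẋ)=(0.029302, -0.184468) → end (x,ẋ)=(-0.275517, -1.745800)

1 0.4080 0.0092 0.2736
2 0.9490 0.0293 -0.1845
3 1.2900 -0.2755 -1.7458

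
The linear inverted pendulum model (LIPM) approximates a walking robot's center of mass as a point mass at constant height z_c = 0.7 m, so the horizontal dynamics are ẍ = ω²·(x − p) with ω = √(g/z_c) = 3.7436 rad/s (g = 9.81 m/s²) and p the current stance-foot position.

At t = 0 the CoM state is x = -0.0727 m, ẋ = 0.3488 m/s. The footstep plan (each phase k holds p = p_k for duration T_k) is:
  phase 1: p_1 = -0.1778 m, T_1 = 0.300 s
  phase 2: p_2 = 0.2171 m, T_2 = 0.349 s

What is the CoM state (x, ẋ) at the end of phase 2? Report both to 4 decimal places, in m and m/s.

phase 1: p=-0.1778, T=0.300, ωT=1.123080, cosh=1.699792, sinh=1.374516; start (x,ẋ)=(-0.072700, 0.348800) → end (x,ẋ)=(0.128915, 1.133694)
phase 2: p=0.2171, T=0.349, ωT=1.306516, cosh=1.982023, sinh=1.711262; start (x,ẋ)=(0.128915, 1.133694) → end (x,ẋ)=(0.560546, 1.682071)

x = 0.5605, ẋ = 1.6821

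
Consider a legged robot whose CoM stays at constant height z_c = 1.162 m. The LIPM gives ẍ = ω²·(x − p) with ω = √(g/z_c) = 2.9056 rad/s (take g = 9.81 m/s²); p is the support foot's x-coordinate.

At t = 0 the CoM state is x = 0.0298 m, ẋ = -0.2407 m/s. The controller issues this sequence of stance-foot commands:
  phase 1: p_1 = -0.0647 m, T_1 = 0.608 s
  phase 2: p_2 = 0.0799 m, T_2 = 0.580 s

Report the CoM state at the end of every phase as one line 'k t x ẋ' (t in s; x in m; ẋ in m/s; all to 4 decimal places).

1 0.6080 -0.0154 0.0551
2 1.1880 -0.1367 -0.5677

phase 1: p=-0.0647, T=0.608, ωT=1.766605, cosh=3.010933, sinh=2.840021; start (x,ẋ)=(0.029800, -0.240700) → end (x,ẋ)=(-0.015434, 0.055079)
phase 2: p=0.0799, T=0.580, ωT=1.685248, cosh=2.789593, sinh=2.604195; start (x,ẋ)=(-0.015434, 0.055079) → end (x,ẋ)=(-0.136678, -0.567722)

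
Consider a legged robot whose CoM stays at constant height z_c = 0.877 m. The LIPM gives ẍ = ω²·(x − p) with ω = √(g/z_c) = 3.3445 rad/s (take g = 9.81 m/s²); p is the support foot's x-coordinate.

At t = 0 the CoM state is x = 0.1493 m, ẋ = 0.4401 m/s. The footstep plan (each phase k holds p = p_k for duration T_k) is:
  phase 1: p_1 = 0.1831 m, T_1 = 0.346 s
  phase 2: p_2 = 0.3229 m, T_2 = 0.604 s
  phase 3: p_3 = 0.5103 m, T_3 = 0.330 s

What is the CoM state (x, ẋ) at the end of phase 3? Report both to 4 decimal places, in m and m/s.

x = 2.1391, ẋ = 5.6836

phase 1: p=0.1831, T=0.346, ωT=1.157197, cosh=1.747685, sinh=1.433319; start (x,ẋ)=(0.149300, 0.440100) → end (x,ẋ)=(0.312638, 0.607128)
phase 2: p=0.3229, T=0.604, ωT=2.020078, cosh=3.835779, sinh=3.703134; start (x,ẋ)=(0.312638, 0.607128) → end (x,ẋ)=(0.955766, 2.201707)
phase 3: p=0.5103, T=0.330, ωT=1.103685, cosh=1.673452, sinh=1.341805; start (x,ẋ)=(0.955766, 2.201707) → end (x,ẋ)=(2.139086, 5.683555)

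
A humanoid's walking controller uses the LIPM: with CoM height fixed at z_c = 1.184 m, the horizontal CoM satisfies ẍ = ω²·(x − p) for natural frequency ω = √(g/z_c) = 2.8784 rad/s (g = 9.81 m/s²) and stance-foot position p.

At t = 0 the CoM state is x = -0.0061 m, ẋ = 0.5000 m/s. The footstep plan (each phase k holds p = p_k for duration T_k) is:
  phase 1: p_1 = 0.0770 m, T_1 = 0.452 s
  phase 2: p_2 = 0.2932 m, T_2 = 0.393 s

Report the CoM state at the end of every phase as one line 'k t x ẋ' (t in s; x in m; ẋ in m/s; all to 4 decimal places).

1 0.4520 0.2084 0.5796
2 0.8450 0.4278 0.6530

phase 1: p=0.0770, T=0.452, ωT=1.301037, cosh=1.972676, sinh=1.700427; start (x,ẋ)=(-0.006100, 0.500000) → end (x,ẋ)=(0.208448, 0.579604)
phase 2: p=0.2932, T=0.393, ωT=1.131211, cosh=1.711025, sinh=1.388383; start (x,ẋ)=(0.208448, 0.579604) → end (x,ẋ)=(0.427756, 0.653020)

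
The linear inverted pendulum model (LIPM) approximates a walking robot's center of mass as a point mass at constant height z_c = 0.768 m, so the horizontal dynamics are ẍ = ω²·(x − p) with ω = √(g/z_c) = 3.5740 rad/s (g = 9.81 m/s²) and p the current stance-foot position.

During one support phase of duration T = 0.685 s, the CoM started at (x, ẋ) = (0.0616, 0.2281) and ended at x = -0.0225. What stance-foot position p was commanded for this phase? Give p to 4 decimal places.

ωT = 3.5740·0.685 = 2.448190; cosh(ωT) = 5.826920, sinh(ωT) = 5.740470
x(T) = p + (x₀−p)·cosh(ωT) + (ẋ₀/ω)·sinh(ωT) ⇒ p·(1 − cosh) = x(T) − x₀·cosh − (ẋ₀/ω)·sinh
numerator   = -0.0225 − (0.0616)·5.826920 − (0.2281/3.5740)·5.740470 = -0.747807
denominator = 1 − 5.826920 = -4.826920
p = -0.747807 / -4.826920 = 0.1549

p = 0.1549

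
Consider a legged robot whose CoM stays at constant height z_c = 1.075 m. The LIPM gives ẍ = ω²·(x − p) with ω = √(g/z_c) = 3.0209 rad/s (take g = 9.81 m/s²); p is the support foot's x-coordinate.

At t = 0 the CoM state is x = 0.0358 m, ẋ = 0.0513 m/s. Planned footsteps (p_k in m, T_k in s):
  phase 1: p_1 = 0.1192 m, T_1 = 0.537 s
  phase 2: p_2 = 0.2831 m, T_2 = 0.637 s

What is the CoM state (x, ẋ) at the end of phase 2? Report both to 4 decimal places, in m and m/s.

phase 1: p=0.1192, T=0.537, ωT=1.622223, cosh=2.630898, sinh=2.433439; start (x,ẋ)=(0.035800, 0.051300) → end (x,ẋ)=(-0.058893, -0.478123)
phase 2: p=0.2831, T=0.637, ωT=1.924313, cosh=3.498209, sinh=3.352233; start (x,ẋ)=(-0.058893, -0.478123) → end (x,ẋ)=(-1.443827, -5.135856)

x = -1.4438, ẋ = -5.1359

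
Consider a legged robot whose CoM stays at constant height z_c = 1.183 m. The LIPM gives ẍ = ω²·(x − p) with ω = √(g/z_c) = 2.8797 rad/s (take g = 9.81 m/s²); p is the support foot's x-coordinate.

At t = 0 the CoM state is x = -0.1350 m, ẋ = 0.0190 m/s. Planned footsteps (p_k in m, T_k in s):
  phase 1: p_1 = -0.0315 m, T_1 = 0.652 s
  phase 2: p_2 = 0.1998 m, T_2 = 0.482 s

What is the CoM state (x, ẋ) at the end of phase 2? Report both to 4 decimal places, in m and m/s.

phase 1: p=-0.0315, T=0.652, ωT=1.877564, cosh=3.345262, sinh=3.192300; start (x,ẋ)=(-0.135000, 0.019000) → end (x,ẋ)=(-0.356672, -0.887902)
phase 2: p=0.1998, T=0.482, ωT=1.388015, cosh=2.128230, sinh=1.878660; start (x,ẋ)=(-0.356672, -0.887902) → end (x,ẋ)=(-1.563751, -4.900161)

x = -1.5638, ẋ = -4.9002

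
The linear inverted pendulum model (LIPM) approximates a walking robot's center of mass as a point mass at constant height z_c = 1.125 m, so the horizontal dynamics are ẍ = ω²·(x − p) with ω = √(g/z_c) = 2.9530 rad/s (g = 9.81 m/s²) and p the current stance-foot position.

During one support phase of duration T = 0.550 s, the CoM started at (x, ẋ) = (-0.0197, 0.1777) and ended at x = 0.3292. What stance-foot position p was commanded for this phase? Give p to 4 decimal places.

p = -0.1433

ωT = 2.9530·0.550 = 1.624150; cosh(ωT) = 2.635592, sinh(ωT) = 2.438513
x(T) = p + (x₀−p)·cosh(ωT) + (ẋ₀/ω)·sinh(ωT) ⇒ p·(1 − cosh) = x(T) − x₀·cosh − (ẋ₀/ω)·sinh
numerator   = 0.3292 − (-0.0197)·2.635592 − (0.1777/2.9530)·2.438513 = 0.234381
denominator = 1 − 2.635592 = -1.635592
p = 0.234381 / -1.635592 = -0.1433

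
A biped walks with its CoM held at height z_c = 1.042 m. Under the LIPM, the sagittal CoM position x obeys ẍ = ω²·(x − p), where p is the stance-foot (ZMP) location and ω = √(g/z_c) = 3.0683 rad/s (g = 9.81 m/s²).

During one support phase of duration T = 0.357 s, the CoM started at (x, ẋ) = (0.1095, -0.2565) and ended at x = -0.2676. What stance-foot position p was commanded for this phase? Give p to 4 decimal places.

p = 0.5112

ωT = 3.0683·0.357 = 1.095383; cosh(ωT) = 1.662370, sinh(ωT) = 1.327958
x(T) = p + (x₀−p)·cosh(ωT) + (ẋ₀/ω)·sinh(ωT) ⇒ p·(1 − cosh) = x(T) − x₀·cosh − (ẋ₀/ω)·sinh
numerator   = -0.2676 − (0.1095)·1.662370 − (-0.2565/3.0683)·1.327958 = -0.338616
denominator = 1 − 1.662370 = -0.662370
p = -0.338616 / -0.662370 = 0.5112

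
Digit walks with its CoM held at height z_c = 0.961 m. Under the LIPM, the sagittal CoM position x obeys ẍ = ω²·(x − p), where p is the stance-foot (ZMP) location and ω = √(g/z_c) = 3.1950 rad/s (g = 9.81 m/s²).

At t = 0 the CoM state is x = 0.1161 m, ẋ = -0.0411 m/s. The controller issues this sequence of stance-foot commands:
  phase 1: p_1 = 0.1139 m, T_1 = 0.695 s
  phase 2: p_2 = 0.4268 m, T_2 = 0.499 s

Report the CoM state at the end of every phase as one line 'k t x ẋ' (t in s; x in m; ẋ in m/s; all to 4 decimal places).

1 0.6950 0.0656 -0.1595
2 1.1940 -0.6172 -3.1337

phase 1: p=0.1139, T=0.695, ωT=2.220525, cosh=4.660359, sinh=4.551807; start (x,ẋ)=(0.116100, -0.041100) → end (x,ẋ)=(0.065599, -0.159546)
phase 2: p=0.4268, T=0.499, ωT=1.594305, cosh=2.563977, sinh=2.360928; start (x,ẋ)=(0.065599, -0.159546) → end (x,ẋ)=(-0.617207, -3.133671)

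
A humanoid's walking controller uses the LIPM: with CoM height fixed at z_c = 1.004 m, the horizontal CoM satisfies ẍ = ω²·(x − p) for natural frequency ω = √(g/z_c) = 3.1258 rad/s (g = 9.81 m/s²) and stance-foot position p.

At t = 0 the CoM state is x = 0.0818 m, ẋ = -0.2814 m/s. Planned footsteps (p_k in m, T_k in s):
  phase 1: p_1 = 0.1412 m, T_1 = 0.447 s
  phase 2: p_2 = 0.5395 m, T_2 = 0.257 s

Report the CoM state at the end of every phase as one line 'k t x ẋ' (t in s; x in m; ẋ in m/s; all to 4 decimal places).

1 0.4470 -0.1572 -0.9563
2 0.7040 -0.6673 -3.2254

phase 1: p=0.1412, T=0.447, ωT=1.397233, cosh=2.145637, sinh=1.898356; start (x,ẋ)=(0.081800, -0.281400) → end (x,ẋ)=(-0.157150, -0.956255)
phase 2: p=0.5395, T=0.257, ωT=0.803331, cosh=1.340400, sinh=0.892565; start (x,ẋ)=(-0.157150, -0.956255) → end (x,ẋ)=(-0.667347, -3.225405)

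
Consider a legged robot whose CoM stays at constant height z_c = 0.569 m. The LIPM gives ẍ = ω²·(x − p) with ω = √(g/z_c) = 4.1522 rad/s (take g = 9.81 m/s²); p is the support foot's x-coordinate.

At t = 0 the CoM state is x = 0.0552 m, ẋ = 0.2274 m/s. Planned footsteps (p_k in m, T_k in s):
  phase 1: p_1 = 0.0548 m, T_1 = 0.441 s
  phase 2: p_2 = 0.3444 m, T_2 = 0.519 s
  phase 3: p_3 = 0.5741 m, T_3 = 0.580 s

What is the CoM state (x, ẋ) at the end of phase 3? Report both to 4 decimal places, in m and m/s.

x = 1.9077, ẋ = 5.6362

phase 1: p=0.0548, T=0.441, ωT=1.831120, cosh=3.200554, sinh=3.040320; start (x,ẋ)=(0.055200, 0.227400) → end (x,ẋ)=(0.222587, 0.732856)
phase 2: p=0.3444, T=0.519, ωT=2.154992, cosh=4.371862, sinh=4.255958; start (x,ẋ)=(0.222587, 0.732856) → end (x,ẋ)=(0.563018, 1.051311)
phase 3: p=0.5741, T=0.580, ωT=2.408276, cosh=5.602377, sinh=5.512406; start (x,ẋ)=(0.563018, 1.051311) → end (x,ẋ)=(1.907723, 5.636195)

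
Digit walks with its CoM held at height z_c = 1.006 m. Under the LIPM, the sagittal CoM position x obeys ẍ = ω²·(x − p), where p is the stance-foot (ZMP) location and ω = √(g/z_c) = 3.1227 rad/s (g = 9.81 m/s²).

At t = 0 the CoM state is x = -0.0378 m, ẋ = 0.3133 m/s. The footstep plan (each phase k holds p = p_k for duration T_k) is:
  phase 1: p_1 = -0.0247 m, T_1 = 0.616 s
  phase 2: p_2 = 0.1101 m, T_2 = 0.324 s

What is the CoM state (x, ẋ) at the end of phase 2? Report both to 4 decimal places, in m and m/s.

x = 0.7184, ẋ = 2.0713

phase 1: p=-0.0247, T=0.616, ωT=1.923583, cosh=3.495763, sinh=3.349680; start (x,ẋ)=(-0.037800, 0.313300) → end (x,ẋ)=(0.265578, 0.958196)
phase 2: p=0.1101, T=0.324, ωT=1.011755, cosh=1.557002, sinh=1.193421; start (x,ẋ)=(0.265578, 0.958196) → end (x,ẋ)=(0.718380, 2.071334)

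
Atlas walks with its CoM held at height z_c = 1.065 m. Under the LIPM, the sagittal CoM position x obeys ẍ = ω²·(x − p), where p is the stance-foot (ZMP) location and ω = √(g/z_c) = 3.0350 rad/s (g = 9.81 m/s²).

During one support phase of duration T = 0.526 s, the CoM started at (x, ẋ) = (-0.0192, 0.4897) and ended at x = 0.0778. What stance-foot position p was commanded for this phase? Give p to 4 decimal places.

p = 0.1623

ωT = 3.0350·0.526 = 1.596410; cosh(ωT) = 2.568953, sinh(ωT) = 2.366330
x(T) = p + (x₀−p)·cosh(ωT) + (ẋ₀/ω)·sinh(ωT) ⇒ p·(1 − cosh) = x(T) − x₀·cosh − (ẋ₀/ω)·sinh
numerator   = 0.0778 − (-0.0192)·2.568953 − (0.4897/3.0350)·2.366330 = -0.254686
denominator = 1 − 2.568953 = -1.568953
p = -0.254686 / -1.568953 = 0.1623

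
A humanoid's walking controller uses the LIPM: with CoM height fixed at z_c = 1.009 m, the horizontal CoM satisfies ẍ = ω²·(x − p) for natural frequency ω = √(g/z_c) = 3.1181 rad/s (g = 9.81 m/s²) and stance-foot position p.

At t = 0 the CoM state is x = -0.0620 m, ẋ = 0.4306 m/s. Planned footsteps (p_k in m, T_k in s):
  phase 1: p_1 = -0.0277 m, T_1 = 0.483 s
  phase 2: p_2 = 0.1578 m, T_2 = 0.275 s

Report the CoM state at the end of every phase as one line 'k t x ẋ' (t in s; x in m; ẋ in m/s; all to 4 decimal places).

phase 1: p=-0.0277, T=0.483, ωT=1.506042, cosh=2.365318, sinh=2.143532; start (x,ẋ)=(-0.062000, 0.430600) → end (x,ẋ)=(0.187185, 0.789254)
phase 2: p=0.1578, T=0.275, ωT=0.857478, cosh=1.390719, sinh=0.966488; start (x,ẋ)=(0.187185, 0.789254) → end (x,ẋ)=(0.443303, 1.186184)

1 0.4830 0.1872 0.7893
2 0.7580 0.4433 1.1862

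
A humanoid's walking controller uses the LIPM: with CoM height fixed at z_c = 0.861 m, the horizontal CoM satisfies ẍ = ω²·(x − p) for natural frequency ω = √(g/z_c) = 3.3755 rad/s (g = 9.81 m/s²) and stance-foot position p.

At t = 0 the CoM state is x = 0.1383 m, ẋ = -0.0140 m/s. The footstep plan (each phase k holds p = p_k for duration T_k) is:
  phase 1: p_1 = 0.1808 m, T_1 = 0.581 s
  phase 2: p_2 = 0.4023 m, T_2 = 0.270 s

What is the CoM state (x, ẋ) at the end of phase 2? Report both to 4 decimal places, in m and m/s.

x = -0.3312, ẋ = -2.1682

phase 1: p=0.1808, T=0.581, ωT=1.961165, cosh=3.624150, sinh=3.483456; start (x,ẋ)=(0.138300, -0.014000) → end (x,ẋ)=(0.012326, -0.550470)
phase 2: p=0.4023, T=0.270, ωT=0.911385, cosh=1.444866, sinh=1.042899; start (x,ẋ)=(0.012326, -0.550470) → end (x,ẋ)=(-0.331235, -2.168185)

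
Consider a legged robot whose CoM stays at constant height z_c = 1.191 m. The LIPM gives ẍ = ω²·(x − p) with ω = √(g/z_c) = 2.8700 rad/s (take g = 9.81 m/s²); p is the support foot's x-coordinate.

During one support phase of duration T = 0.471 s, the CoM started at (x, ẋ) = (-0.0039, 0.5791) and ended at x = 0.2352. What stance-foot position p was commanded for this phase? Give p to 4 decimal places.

p = 0.1135

ωT = 2.8700·0.471 = 1.351770; cosh(ωT) = 2.061521, sinh(ωT) = 1.802739
x(T) = p + (x₀−p)·cosh(ωT) + (ẋ₀/ω)·sinh(ωT) ⇒ p·(1 − cosh) = x(T) − x₀·cosh − (ẋ₀/ω)·sinh
numerator   = 0.2352 − (-0.0039)·2.061521 − (0.5791/2.8700)·1.802739 = -0.120511
denominator = 1 − 2.061521 = -1.061521
p = -0.120511 / -1.061521 = 0.1135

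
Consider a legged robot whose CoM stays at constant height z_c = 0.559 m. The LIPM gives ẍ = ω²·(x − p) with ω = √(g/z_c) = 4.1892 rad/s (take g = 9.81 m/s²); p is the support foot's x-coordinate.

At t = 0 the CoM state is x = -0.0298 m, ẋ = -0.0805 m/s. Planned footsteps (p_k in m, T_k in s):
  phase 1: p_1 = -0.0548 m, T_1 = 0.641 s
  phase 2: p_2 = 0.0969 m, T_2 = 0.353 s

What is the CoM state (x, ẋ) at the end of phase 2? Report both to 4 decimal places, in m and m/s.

phase 1: p=-0.0548, T=0.641, ωT=2.685277, cosh=7.365234, sinh=7.297031; start (x,ẋ)=(-0.029800, -0.080500) → end (x,ẋ)=(-0.010889, 0.171317)
phase 2: p=0.0969, T=0.353, ωT=1.478788, cosh=2.307768, sinh=2.079855; start (x,ẋ)=(-0.010889, 0.171317) → end (x,ẋ)=(-0.066798, -0.543802)

x = -0.0668, ẋ = -0.5438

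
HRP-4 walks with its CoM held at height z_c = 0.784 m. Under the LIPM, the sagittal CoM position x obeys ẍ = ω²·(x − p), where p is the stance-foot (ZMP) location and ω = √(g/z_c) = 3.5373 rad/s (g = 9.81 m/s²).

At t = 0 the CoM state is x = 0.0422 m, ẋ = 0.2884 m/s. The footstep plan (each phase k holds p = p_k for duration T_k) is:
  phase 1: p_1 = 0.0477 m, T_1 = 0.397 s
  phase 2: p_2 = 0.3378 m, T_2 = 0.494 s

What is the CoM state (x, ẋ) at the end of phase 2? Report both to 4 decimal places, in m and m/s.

phase 1: p=0.0477, T=0.397, ωT=1.404308, cosh=2.159122, sinh=1.913585; start (x,ẋ)=(0.042200, 0.288400) → end (x,ẋ)=(0.191842, 0.585462)
phase 2: p=0.3378, T=0.494, ωT=1.747426, cosh=2.957016, sinh=2.782794; start (x,ẋ)=(0.191842, 0.585462) → end (x,ẋ)=(0.366781, 0.294467)

x = 0.3668, ẋ = 0.2945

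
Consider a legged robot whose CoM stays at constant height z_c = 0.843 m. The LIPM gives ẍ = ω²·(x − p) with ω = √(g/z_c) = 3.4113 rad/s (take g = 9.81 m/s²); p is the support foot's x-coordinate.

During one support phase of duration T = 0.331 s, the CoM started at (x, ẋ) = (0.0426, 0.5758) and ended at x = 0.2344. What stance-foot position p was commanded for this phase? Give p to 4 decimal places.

ωT = 3.4113·0.331 = 1.129140; cosh(ωT) = 1.708154, sinh(ωT) = 1.384843
x(T) = p + (x₀−p)·cosh(ωT) + (ẋ₀/ω)·sinh(ωT) ⇒ p·(1 − cosh) = x(T) − x₀·cosh − (ẋ₀/ω)·sinh
numerator   = 0.2344 − (0.0426)·1.708154 − (0.5758/3.4113)·1.384843 = -0.072118
denominator = 1 − 1.708154 = -0.708154
p = -0.072118 / -0.708154 = 0.1018

p = 0.1018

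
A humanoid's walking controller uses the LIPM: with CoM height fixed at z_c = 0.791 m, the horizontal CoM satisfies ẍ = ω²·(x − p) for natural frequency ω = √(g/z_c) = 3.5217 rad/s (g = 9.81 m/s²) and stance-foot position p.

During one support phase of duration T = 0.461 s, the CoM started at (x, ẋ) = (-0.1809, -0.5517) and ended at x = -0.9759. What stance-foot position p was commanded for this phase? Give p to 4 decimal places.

ωT = 3.5217·0.461 = 1.623504; cosh(ωT) = 2.634016, sinh(ωT) = 2.436810
x(T) = p + (x₀−p)·cosh(ωT) + (ẋ₀/ω)·sinh(ωT) ⇒ p·(1 − cosh) = x(T) − x₀·cosh − (ẋ₀/ω)·sinh
numerator   = -0.9759 − (-0.1809)·2.634016 − (-0.5517/3.5217)·2.436810 = -0.117662
denominator = 1 − 2.634016 = -1.634016
p = -0.117662 / -1.634016 = 0.0720

p = 0.0720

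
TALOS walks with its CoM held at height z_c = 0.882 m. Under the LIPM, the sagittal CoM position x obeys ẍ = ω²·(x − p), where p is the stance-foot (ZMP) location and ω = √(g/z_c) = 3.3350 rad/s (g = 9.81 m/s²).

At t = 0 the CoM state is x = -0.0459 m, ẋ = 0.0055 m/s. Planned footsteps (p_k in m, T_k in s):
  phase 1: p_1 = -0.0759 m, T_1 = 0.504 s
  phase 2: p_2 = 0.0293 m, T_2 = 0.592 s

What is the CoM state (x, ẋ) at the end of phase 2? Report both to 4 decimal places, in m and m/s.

phase 1: p=-0.0759, T=0.504, ωT=1.680840, cosh=2.778141, sinh=2.591924; start (x,ẋ)=(-0.045900, 0.005500) → end (x,ẋ)=(0.011719, 0.274602)
phase 2: p=0.0293, T=0.592, ωT=1.974320, cosh=3.670288, sinh=3.531433; start (x,ẋ)=(0.011719, 0.274602) → end (x,ẋ)=(0.255548, 0.800808)

x = 0.2555, ẋ = 0.8008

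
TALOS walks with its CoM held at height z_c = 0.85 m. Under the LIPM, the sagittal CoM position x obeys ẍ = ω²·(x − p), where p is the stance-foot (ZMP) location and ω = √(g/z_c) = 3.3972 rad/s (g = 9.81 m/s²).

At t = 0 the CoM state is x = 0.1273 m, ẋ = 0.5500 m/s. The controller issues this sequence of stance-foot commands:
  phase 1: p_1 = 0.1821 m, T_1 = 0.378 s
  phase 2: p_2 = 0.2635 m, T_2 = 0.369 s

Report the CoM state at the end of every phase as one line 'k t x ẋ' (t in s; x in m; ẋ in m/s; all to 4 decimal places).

phase 1: p=0.1821, T=0.378, ωT=1.284142, cosh=1.944227, sinh=1.667339; start (x,ẋ)=(0.127300, 0.550000) → end (x,ẋ)=(0.345495, 0.758922)
phase 2: p=0.2635, T=0.369, ωT=1.253567, cosh=1.894150, sinh=1.608665; start (x,ẋ)=(0.345495, 0.758922) → end (x,ẋ)=(0.778181, 1.885613)

1 0.3780 0.3455 0.7589
2 0.7470 0.7782 1.8856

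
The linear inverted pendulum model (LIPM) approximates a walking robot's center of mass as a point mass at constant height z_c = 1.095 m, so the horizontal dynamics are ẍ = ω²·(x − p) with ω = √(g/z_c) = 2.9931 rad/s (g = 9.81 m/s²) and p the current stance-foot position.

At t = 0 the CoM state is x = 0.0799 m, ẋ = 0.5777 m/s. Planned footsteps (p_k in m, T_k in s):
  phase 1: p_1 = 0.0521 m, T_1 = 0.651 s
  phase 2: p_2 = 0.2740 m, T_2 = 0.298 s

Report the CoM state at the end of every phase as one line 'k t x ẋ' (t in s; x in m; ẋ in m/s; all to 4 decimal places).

phase 1: p=0.0521, T=0.651, ωT=1.948508, cosh=3.580348, sinh=3.437861; start (x,ẋ)=(0.079900, 0.577700) → end (x,ẋ)=(0.815177, 2.354425)
phase 2: p=0.2740, T=0.298, ωT=0.891944, cosh=1.424863, sinh=1.015005; start (x,ẋ)=(0.815177, 2.354425) → end (x,ẋ)=(1.843524, 4.998836)

1 0.6510 0.8152 2.3544
2 0.9490 1.8435 4.9988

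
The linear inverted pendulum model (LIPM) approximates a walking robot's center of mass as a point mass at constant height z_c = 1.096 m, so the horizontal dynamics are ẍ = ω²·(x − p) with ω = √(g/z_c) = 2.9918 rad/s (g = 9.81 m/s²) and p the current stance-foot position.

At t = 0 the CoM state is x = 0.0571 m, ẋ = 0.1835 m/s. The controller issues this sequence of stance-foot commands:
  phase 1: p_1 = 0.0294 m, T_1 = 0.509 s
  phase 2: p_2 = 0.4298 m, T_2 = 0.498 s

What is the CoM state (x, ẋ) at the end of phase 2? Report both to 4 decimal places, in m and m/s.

phase 1: p=0.0294, T=0.509, ωT=1.522826, cosh=2.401630, sinh=2.183535; start (x,ẋ)=(0.057100, 0.183500) → end (x,ẋ)=(0.229851, 0.621655)
phase 2: p=0.4298, T=0.498, ωT=1.489916, cosh=2.331058, sinh=2.105667; start (x,ẋ)=(0.229851, 0.621655) → end (x,ẋ)=(0.401235, 0.189487)

x = 0.4012, ẋ = 0.1895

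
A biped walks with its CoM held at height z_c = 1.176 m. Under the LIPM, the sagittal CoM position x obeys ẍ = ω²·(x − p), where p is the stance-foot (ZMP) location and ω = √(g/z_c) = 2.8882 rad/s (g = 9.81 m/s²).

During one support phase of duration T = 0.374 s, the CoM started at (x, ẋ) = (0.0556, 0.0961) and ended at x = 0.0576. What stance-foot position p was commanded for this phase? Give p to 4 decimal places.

ωT = 2.8882·0.374 = 1.080187; cosh(ωT) = 1.642381, sinh(ωT) = 1.302849
x(T) = p + (x₀−p)·cosh(ωT) + (ẋ₀/ω)·sinh(ωT) ⇒ p·(1 − cosh) = x(T) − x₀·cosh − (ẋ₀/ω)·sinh
numerator   = 0.0576 − (0.0556)·1.642381 − (0.0961/2.8882)·1.302849 = -0.077066
denominator = 1 − 1.642381 = -0.642381
p = -0.077066 / -0.642381 = 0.1200

p = 0.1200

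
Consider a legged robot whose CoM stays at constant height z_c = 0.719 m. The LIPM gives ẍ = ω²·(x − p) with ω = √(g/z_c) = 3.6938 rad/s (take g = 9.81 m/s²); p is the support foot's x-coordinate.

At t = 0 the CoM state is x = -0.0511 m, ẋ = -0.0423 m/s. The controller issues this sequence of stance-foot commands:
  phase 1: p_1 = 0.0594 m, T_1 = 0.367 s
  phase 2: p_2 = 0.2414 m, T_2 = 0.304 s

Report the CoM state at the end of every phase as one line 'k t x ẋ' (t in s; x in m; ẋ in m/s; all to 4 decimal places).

phase 1: p=0.0594, T=0.367, ωT=1.355625, cosh=2.068485, sinh=1.810698; start (x,ẋ)=(-0.051100, -0.042300) → end (x,ẋ)=(-0.189903, -0.826560)
phase 2: p=0.2414, T=0.304, ωT=1.122915, cosh=1.699566, sinh=1.374236; start (x,ẋ)=(-0.189903, -0.826560) → end (x,ẋ)=(-0.799140, -3.594154)

1 0.3670 -0.1899 -0.8266
2 0.6710 -0.7991 -3.5942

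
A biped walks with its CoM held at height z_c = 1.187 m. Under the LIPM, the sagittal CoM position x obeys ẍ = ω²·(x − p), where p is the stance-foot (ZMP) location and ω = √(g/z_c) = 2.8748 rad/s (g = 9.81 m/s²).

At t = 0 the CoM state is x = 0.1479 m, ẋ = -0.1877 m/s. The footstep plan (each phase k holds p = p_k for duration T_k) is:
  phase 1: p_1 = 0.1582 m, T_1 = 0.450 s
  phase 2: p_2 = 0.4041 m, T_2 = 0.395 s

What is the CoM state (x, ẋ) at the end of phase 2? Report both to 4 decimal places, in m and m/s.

phase 1: p=0.1582, T=0.450, ωT=1.293660, cosh=1.960186, sinh=1.685921; start (x,ẋ)=(0.147900, -0.187700) → end (x,ẋ)=(0.027934, -0.417848)
phase 2: p=0.4041, T=0.395, ωT=1.135546, cosh=1.717060, sinh=1.395813; start (x,ẋ)=(0.027934, -0.417848) → end (x,ẋ)=(-0.444679, -2.226905)

x = -0.4447, ẋ = -2.2269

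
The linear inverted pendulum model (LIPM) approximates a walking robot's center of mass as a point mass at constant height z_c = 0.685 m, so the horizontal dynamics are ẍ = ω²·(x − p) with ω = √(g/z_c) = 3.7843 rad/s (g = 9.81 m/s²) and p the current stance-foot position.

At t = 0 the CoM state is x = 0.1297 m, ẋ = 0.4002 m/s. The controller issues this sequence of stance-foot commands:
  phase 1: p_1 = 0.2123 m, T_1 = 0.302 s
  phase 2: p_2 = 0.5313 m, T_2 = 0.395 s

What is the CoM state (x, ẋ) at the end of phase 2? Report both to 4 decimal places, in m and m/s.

phase 1: p=0.2123, T=0.302, ωT=1.142859, cosh=1.727313, sinh=1.408407; start (x,ẋ)=(0.129700, 0.400200) → end (x,ẋ)=(0.218567, 0.251026)
phase 2: p=0.5313, T=0.395, ωT=1.494799, cosh=2.341366, sinh=2.117072; start (x,ẋ)=(0.218567, 0.251026) → end (x,ẋ)=(-0.060490, -1.917760)

x = -0.0605, ẋ = -1.9178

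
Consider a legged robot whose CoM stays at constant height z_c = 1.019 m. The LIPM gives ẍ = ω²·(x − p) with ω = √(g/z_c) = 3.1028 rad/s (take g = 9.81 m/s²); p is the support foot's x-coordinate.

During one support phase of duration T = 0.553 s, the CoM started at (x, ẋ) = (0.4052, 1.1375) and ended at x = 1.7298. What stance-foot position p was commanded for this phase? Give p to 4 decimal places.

p = 0.2244

ωT = 3.1028·0.553 = 1.715848; cosh(ωT) = 2.870601, sinh(ωT) = 2.690790
x(T) = p + (x₀−p)·cosh(ωT) + (ẋ₀/ω)·sinh(ωT) ⇒ p·(1 − cosh) = x(T) − x₀·cosh − (ẋ₀/ω)·sinh
numerator   = 1.7298 − (0.4052)·2.870601 − (1.1375/3.1028)·2.690790 = -0.419823
denominator = 1 − 2.870601 = -1.870601
p = -0.419823 / -1.870601 = 0.2244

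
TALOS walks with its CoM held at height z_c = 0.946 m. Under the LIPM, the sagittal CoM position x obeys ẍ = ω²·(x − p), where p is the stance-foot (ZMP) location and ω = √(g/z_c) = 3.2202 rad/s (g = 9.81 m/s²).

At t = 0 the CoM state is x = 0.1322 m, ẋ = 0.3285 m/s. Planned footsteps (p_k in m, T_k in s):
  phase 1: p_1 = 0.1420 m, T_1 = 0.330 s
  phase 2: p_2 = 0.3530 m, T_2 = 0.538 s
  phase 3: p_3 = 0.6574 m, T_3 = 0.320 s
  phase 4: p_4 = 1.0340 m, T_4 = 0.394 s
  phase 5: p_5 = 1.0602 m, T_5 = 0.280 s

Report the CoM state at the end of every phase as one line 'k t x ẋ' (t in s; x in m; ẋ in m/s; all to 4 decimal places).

phase 1: p=0.1420, T=0.330, ωT=1.062666, cosh=1.619805, sinh=1.274271; start (x,ẋ)=(0.132200, 0.328500) → end (x,ẋ)=(0.256117, 0.491892)
phase 2: p=0.3530, T=0.538, ωT=1.732468, cosh=2.915719, sinh=2.738871; start (x,ẋ)=(0.256117, 0.491892) → end (x,ẋ)=(0.488886, 0.579742)
phase 3: p=0.6574, T=0.320, ωT=1.030464, cosh=1.579604, sinh=1.222762; start (x,ẋ)=(0.488886, 0.579742) → end (x,ẋ)=(0.611352, 0.252231)
phase 4: p=1.0340, T=0.394, ωT=1.268759, cosh=1.918808, sinh=1.637628; start (x,ẋ)=(0.611352, 0.252231) → end (x,ẋ)=(0.351291, -1.744847)
phase 5: p=1.0602, T=0.280, ωT=0.901656, cosh=1.434788, sinh=1.028891; start (x,ẋ)=(0.351291, -1.744847) → end (x,ẋ)=(-0.514433, -4.852269)

1 0.3300 0.2561 0.4919
2 0.8680 0.4889 0.5797
3 1.1880 0.6114 0.2522
4 1.5820 0.3513 -1.7448
5 1.8620 -0.5144 -4.8523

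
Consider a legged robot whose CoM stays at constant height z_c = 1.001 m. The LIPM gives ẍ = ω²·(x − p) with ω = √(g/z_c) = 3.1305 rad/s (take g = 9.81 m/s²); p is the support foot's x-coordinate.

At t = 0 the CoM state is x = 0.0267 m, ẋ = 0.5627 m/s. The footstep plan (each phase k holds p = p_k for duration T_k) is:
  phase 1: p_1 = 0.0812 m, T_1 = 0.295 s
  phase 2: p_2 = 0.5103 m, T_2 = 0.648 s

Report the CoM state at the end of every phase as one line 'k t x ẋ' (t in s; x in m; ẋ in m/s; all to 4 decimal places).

phase 1: p=0.0812, T=0.295, ωT=0.923497, cosh=1.457605, sinh=1.060477; start (x,ẋ)=(0.026700, 0.562700) → end (x,ẋ)=(0.192379, 0.639264)
phase 2: p=0.5103, T=0.648, ωT=2.028564, cosh=3.867342, sinh=3.735818; start (x,ẋ)=(0.192379, 0.639264) → end (x,ẋ)=(0.043663, -1.245829)

1 0.2950 0.1924 0.6393
2 0.9430 0.0437 -1.2458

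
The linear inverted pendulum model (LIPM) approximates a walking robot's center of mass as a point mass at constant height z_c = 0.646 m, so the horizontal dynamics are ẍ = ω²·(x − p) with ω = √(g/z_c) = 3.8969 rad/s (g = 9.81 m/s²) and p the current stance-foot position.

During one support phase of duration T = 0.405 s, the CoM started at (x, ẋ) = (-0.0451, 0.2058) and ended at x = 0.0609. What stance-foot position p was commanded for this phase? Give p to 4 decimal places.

ωT = 3.8969·0.405 = 1.578245; cosh(ωT) = 2.526389, sinh(ωT) = 2.320052
x(T) = p + (x₀−p)·cosh(ωT) + (ẋ₀/ω)·sinh(ωT) ⇒ p·(1 − cosh) = x(T) − x₀·cosh − (ẋ₀/ω)·sinh
numerator   = 0.0609 − (-0.0451)·2.526389 − (0.2058/3.8969)·2.320052 = 0.052315
denominator = 1 − 2.526389 = -1.526389
p = 0.052315 / -1.526389 = -0.0343

p = -0.0343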